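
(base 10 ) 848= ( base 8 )1520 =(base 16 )350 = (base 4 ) 31100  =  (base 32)QG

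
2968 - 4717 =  - 1749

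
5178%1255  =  158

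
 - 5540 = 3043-8583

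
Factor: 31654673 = 31654673^1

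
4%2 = 0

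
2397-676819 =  - 674422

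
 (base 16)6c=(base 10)108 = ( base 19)5D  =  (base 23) 4g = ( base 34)36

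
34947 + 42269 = 77216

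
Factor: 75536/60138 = 2^3*3^( - 2 )*  13^( - 1)*257^( - 1 )*4721^1 = 37768/30069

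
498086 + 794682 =1292768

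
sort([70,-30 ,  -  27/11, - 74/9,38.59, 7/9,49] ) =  [  -  30,-74/9, - 27/11, 7/9,  38.59, 49,70 ]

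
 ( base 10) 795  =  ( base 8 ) 1433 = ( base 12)563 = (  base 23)1BD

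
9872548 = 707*13964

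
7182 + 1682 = 8864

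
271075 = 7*38725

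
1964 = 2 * 982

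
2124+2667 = 4791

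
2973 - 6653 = -3680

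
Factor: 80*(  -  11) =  - 880   =  - 2^4 * 5^1*11^1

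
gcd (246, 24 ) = 6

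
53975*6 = 323850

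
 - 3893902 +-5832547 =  - 9726449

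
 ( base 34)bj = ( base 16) 189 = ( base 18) 13F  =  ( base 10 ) 393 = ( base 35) b8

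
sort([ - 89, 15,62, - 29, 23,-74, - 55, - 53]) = [ - 89, - 74, - 55,  -  53, - 29,15, 23, 62 ] 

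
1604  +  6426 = 8030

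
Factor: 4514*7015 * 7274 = 230336374540 = 2^2*5^1*23^1* 37^1*61^2*3637^1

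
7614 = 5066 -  -2548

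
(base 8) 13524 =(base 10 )5972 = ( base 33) 5FW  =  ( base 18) 107e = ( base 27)855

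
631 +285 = 916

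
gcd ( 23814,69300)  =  126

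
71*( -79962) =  - 5677302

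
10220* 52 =531440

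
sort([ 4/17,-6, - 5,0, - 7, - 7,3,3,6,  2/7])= [  -  7, - 7, - 6, - 5, 0, 4/17,2/7,  3,3,6 ]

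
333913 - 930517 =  - 596604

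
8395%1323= 457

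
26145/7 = 3735= 3735.00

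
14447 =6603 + 7844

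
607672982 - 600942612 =6730370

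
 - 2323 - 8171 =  - 10494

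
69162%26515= 16132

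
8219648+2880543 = 11100191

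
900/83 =900/83 = 10.84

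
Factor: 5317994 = 2^1*11^1 * 241727^1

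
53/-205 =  - 1 + 152/205 = -  0.26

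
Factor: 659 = 659^1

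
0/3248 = 0= 0.00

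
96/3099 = 32/1033  =  0.03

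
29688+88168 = 117856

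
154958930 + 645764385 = 800723315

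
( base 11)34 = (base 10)37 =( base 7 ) 52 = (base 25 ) 1c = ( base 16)25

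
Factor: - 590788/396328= - 2^ ( - 1 )*11^1*29^1*107^( - 1) =- 319/214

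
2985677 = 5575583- 2589906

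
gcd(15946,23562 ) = 238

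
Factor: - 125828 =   -  2^2*83^1*379^1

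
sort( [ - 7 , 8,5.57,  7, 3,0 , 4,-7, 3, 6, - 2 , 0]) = [ - 7, - 7, - 2, 0 , 0,3 , 3,4,5.57, 6, 7, 8 ] 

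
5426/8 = 678 + 1/4 = 678.25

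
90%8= 2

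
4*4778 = 19112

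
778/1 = 778 =778.00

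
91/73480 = 91/73480 = 0.00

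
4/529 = 4/529= 0.01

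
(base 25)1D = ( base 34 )14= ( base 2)100110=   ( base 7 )53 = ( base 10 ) 38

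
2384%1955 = 429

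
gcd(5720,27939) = 1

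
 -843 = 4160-5003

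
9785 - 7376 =2409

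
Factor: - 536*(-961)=2^3*31^2 * 67^1=515096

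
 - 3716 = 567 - 4283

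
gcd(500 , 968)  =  4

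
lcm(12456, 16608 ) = 49824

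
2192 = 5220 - 3028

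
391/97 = 391/97 = 4.03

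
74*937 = 69338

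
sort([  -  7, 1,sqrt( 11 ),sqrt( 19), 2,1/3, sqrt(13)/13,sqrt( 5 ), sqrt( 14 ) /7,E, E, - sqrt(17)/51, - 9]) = [ - 9, - 7,-sqrt( 17)/51, sqrt( 13 )/13,  1/3,sqrt( 14) /7, 1 , 2, sqrt( 5),E,  E, sqrt (11) , sqrt(19)]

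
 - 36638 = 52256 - 88894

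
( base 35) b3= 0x184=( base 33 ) BP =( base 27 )ea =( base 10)388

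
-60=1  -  61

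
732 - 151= 581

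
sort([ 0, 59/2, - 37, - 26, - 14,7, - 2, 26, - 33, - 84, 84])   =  [ - 84,  -  37,  -  33,-26, - 14,  -  2,  0,7,26, 59/2 , 84]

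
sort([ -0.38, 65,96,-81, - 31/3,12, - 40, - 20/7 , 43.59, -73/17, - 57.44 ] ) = [ - 81, - 57.44,  -  40 ,-31/3, - 73/17, - 20/7, - 0.38,12, 43.59,65, 96 ]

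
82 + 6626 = 6708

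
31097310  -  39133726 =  - 8036416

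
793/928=793/928 =0.85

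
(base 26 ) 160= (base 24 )1AG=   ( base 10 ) 832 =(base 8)1500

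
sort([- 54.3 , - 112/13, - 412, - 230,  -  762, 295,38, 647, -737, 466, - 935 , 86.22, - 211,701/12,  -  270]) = [-935, - 762, - 737,  -  412, - 270, - 230,-211, - 54.3, - 112/13,  38, 701/12, 86.22, 295,466, 647] 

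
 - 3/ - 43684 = 3/43684  =  0.00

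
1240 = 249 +991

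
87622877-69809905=17812972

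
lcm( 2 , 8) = 8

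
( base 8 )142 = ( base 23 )46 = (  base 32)32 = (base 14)70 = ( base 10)98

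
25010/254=98 + 59/127=98.46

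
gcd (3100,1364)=124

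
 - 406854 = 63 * ( - 6458 )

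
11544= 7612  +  3932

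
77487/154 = 503+25/154  =  503.16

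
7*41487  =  290409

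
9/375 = 3/125 = 0.02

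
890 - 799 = 91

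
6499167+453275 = 6952442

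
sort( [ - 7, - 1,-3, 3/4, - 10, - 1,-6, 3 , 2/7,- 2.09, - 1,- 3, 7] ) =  [ - 10,  -  7, - 6, - 3,-3, - 2.09, - 1,- 1, - 1, 2/7 , 3/4, 3, 7]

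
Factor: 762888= 2^3*3^1*7^1*19^1*239^1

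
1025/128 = 8+1/128 = 8.01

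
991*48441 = 48005031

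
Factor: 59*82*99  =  2^1*3^2*11^1*41^1*59^1= 478962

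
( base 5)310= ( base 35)2a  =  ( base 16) 50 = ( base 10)80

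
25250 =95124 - 69874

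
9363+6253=15616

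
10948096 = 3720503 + 7227593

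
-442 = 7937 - 8379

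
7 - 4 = 3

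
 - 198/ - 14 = 99/7 = 14.14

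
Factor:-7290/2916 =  - 2^( -1 )*5^1 = - 5/2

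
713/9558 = 713/9558 = 0.07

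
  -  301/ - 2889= 301/2889 = 0.10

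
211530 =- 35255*(- 6)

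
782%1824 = 782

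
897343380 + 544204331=1441547711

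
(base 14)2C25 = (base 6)100241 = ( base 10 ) 7873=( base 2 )1111011000001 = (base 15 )24ed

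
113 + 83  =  196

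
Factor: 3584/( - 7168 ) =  - 2^( - 1)  =  - 1/2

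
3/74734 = 3/74734 = 0.00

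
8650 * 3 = 25950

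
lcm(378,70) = 1890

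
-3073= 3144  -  6217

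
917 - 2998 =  - 2081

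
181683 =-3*( - 60561 )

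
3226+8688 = 11914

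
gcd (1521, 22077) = 9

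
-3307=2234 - 5541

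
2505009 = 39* 64231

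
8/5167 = 8/5167 = 0.00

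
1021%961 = 60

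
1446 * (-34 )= - 49164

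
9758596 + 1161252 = 10919848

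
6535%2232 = 2071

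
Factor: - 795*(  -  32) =2^5 * 3^1*5^1*53^1 = 25440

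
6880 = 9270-2390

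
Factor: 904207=904207^1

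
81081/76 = 81081/76=1066.86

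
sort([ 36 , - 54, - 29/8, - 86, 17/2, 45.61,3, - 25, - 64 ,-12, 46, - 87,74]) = [ - 87,-86, - 64, - 54, - 25, - 12 , - 29/8, 3, 17/2, 36, 45.61,  46,74]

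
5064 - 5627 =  - 563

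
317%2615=317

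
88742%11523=8081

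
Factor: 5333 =5333^1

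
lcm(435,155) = 13485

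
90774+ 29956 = 120730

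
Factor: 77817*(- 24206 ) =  - 2^1*3^1 * 7^2 * 13^1 * 19^1*25939^1  =  - 1883638302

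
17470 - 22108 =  - 4638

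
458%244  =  214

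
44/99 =4/9 = 0.44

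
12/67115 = 12/67115 = 0.00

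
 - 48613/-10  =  4861 + 3/10 = 4861.30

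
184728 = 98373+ 86355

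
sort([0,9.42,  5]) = [ 0,5, 9.42]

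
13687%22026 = 13687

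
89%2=1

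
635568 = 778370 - 142802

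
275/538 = 275/538  =  0.51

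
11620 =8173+3447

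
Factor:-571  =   - 571^1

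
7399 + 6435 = 13834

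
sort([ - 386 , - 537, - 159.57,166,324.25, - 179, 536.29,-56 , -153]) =[ - 537 , - 386, - 179, - 159.57, - 153, - 56,  166,324.25, 536.29]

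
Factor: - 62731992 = -2^3*3^1*2613833^1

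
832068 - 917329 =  - 85261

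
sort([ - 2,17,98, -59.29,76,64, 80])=[ - 59.29,-2,17,64,76,80, 98 ] 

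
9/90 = 1/10 = 0.10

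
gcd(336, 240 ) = 48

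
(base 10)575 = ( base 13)353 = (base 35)GF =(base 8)1077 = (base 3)210022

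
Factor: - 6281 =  - 11^1*571^1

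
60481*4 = 241924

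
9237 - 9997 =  -760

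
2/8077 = 2/8077 = 0.00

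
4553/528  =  8 + 329/528= 8.62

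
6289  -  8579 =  - 2290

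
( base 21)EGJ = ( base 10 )6529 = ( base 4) 1212001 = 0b1100110000001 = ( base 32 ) 6c1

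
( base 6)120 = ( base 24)20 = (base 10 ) 48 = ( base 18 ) 2C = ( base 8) 60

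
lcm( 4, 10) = 20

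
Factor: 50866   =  2^1 * 29^1*877^1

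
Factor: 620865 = 3^5 * 5^1 * 7^1*73^1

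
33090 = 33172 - 82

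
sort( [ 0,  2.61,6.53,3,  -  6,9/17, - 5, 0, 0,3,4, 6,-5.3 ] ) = [  -  6,  -  5.3,  -  5,0,0, 0,9/17,2.61,3, 3,4 , 6 , 6.53]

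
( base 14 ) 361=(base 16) 2A1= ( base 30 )md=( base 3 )220221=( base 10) 673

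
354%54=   30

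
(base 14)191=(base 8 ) 503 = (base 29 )B4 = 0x143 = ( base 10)323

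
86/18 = 4 +7/9 = 4.78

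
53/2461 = 53/2461 = 0.02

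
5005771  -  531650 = 4474121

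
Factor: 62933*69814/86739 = 2^1*3^ ( - 1)*13^1*29^( - 1)*47^1*67^1*103^1* 521^1*997^( - 1) = 4393604462/86739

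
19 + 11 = 30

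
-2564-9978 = -12542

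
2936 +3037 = 5973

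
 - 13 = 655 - 668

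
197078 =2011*98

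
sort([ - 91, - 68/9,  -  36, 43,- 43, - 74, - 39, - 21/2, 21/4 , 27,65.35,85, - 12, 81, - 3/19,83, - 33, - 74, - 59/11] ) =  [ - 91 , -74, -74, - 43, - 39,- 36, -33,-12, - 21/2, - 68/9, - 59/11, - 3/19,  21/4,  27,43,65.35,  81,83,  85]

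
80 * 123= 9840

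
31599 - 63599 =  - 32000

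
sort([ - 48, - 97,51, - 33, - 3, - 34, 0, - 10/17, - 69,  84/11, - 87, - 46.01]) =[ - 97, - 87,  -  69, - 48, - 46.01, - 34,  -  33, - 3, - 10/17,0, 84/11,51]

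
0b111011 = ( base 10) 59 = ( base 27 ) 25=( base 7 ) 113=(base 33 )1q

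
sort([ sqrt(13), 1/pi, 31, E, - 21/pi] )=[ - 21/pi,1/pi, E,sqrt(13)  ,  31 ] 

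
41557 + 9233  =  50790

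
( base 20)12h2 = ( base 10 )9142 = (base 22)IJC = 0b10001110110110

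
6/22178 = 3/11089 = 0.00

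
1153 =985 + 168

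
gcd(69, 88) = 1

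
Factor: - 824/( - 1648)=1/2 = 2^( - 1) 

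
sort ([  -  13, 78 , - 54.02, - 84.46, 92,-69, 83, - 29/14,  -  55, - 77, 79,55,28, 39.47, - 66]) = [ - 84.46, - 77,-69, - 66, - 55,-54.02, - 13, - 29/14,28 , 39.47, 55,78,79 , 83,  92]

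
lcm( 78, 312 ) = 312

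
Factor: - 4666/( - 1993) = 2^1*1993^( - 1 )* 2333^1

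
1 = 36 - 35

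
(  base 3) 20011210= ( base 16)1197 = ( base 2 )1000110010111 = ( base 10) 4503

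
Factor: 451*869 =11^2*41^1*79^1  =  391919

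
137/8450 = 137/8450=0.02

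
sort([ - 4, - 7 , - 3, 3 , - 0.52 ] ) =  [ - 7 , - 4, - 3 , - 0.52, 3 ]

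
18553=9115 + 9438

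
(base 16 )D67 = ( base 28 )4AF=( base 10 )3431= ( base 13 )173c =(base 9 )4632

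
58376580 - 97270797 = -38894217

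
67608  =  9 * 7512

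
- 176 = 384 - 560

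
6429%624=189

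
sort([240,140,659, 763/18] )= [763/18,  140,240,659]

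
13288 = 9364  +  3924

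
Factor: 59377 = 59377^1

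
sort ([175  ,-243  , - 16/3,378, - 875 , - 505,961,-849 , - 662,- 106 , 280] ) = [ - 875,-849, - 662,  -  505, - 243,  -  106,  -  16/3, 175, 280, 378, 961 ]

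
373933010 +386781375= 760714385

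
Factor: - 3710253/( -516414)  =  1236751/172138 = 2^(-1 ) *86069^( - 1 )*1236751^1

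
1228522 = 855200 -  - 373322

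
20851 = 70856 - 50005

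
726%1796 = 726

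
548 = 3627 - 3079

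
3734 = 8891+-5157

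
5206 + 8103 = 13309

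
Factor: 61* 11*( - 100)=-2^2*5^2*11^1 * 61^1 = - 67100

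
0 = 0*36312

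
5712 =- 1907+7619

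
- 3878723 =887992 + -4766715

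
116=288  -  172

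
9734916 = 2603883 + 7131033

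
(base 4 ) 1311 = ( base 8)165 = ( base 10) 117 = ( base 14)85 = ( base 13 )90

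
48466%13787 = 7105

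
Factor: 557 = 557^1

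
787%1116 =787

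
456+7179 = 7635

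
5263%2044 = 1175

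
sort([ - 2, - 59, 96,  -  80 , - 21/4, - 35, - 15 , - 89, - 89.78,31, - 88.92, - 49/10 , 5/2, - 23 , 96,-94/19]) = [  -  89.78, - 89, - 88.92, - 80, - 59, - 35 , - 23,  -  15,- 21/4, - 94/19,-49/10 , - 2,5/2,31, 96 , 96 ]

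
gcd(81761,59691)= 1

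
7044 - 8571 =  - 1527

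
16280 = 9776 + 6504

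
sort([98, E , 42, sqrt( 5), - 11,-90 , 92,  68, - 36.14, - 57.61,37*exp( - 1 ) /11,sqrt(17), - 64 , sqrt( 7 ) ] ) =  [-90, - 64, - 57.61, - 36.14, - 11,37*exp( - 1) /11 , sqrt( 5 ), sqrt(7) , E , sqrt(17) , 42,68,92, 98]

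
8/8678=4/4339  =  0.00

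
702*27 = 18954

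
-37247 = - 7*5321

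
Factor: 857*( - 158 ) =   -  2^1*79^1 * 857^1 = - 135406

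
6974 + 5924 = 12898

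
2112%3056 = 2112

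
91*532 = 48412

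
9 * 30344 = 273096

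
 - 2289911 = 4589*( - 499)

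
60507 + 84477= 144984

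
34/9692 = 17/4846= 0.00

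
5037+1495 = 6532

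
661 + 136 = 797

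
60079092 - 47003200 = 13075892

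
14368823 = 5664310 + 8704513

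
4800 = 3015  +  1785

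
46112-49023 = - 2911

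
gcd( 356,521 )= 1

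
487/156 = 3 +19/156 = 3.12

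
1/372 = 1/372 = 0.00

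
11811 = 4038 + 7773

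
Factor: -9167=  -89^1*103^1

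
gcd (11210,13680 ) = 190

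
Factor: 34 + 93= 127 = 127^1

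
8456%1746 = 1472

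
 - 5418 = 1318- 6736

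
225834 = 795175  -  569341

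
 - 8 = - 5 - 3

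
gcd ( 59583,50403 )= 3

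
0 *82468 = 0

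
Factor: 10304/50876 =16/79 = 2^4*79^( - 1) 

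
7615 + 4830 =12445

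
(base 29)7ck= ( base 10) 6255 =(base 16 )186F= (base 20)fcf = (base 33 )5OI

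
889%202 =81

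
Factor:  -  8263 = -8263^1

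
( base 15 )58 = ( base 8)123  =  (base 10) 83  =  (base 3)10002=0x53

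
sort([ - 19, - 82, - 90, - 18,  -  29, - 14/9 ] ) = [ - 90, - 82, - 29, - 19, - 18, - 14/9]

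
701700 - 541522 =160178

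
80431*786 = 63218766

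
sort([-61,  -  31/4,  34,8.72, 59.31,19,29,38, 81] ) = [-61 ,- 31/4,  8.72,19, 29,34,38,  59.31,  81]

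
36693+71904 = 108597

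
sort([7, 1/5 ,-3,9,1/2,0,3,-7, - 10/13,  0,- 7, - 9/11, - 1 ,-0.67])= [ - 7, - 7,-3, -1, - 9/11,  -  10/13, - 0.67,  0,0 , 1/5, 1/2,3 , 7,9 ] 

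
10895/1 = 10895 = 10895.00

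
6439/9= 6439/9 = 715.44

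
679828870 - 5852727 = 673976143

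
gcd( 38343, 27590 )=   1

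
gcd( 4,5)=1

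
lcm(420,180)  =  1260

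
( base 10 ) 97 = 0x61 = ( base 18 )57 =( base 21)4D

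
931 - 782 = 149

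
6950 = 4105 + 2845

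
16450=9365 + 7085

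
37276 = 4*9319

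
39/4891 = 39/4891 = 0.01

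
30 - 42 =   -  12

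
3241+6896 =10137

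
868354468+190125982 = 1058480450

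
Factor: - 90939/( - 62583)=23^( - 1)* 907^ ( - 1)  *  30313^1 = 30313/20861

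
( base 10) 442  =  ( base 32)dq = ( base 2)110111010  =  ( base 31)E8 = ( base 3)121101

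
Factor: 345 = 3^1*5^1*23^1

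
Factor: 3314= 2^1 *1657^1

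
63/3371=63/3371 = 0.02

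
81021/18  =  4501+1/6 = 4501.17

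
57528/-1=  - 57528 + 0/1 = - 57528.00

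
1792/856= 224/107 = 2.09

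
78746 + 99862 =178608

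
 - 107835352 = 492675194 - 600510546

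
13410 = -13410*( - 1 ) 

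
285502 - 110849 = 174653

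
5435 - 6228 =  - 793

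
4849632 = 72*67356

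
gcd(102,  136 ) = 34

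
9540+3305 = 12845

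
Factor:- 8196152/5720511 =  - 2^3 * 3^(-1 )*29^( - 1)*31^1*47^(-1)*1399^( - 1)*  33049^1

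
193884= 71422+122462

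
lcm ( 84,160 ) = 3360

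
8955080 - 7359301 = 1595779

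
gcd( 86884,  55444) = 4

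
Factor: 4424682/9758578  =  3^1*17^(-1 )*19^1 * 23^( - 1 )*37^1*1049^1*12479^(  -  1 )= 2212341/4879289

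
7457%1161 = 491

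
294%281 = 13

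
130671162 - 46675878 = 83995284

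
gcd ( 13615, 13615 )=13615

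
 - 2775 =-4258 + 1483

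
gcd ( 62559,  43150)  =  1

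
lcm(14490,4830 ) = 14490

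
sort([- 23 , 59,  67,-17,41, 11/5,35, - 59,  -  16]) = [-59,-23,-17,-16,11/5,35, 41,59, 67]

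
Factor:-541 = -541^1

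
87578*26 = 2277028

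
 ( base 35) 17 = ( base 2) 101010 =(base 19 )24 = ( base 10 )42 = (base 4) 222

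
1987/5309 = 1987/5309 =0.37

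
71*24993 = 1774503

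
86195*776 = 66887320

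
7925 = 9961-2036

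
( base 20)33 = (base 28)27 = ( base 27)29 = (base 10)63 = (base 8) 77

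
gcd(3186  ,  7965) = 1593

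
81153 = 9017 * 9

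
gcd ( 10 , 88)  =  2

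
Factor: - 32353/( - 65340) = 2^ (- 2)*3^ (  -  3)*5^(  -  1)*11^( - 2 )*32353^1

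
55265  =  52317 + 2948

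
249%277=249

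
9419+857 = 10276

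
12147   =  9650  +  2497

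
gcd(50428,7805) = 7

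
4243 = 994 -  - 3249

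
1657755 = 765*2167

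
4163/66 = 4163/66 = 63.08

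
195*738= 143910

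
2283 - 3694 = -1411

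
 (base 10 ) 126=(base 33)3r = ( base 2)1111110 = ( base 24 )56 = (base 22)5g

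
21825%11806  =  10019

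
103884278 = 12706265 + 91178013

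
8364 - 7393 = 971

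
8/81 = 8/81 = 0.10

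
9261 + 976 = 10237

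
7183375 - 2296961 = 4886414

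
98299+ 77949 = 176248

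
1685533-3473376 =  - 1787843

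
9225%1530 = 45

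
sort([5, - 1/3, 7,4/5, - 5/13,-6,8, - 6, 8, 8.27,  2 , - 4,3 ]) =[ - 6, - 6, - 4, - 5/13, - 1/3, 4/5 , 2,3, 5, 7, 8,8,8.27 ]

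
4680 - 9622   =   - 4942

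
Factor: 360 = 2^3*3^2*5^1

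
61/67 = 61/67 = 0.91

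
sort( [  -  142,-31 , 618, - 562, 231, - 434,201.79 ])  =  [ - 562, - 434, - 142, - 31,201.79,231,618 ]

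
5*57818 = 289090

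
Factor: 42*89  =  3738= 2^1*3^1*7^1 * 89^1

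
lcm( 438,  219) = 438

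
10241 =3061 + 7180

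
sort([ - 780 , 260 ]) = [ - 780, 260] 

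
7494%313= 295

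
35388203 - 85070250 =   -  49682047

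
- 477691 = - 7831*61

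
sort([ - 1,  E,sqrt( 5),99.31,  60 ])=[ - 1, sqrt( 5), E,60, 99.31] 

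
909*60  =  54540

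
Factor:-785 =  - 5^1*157^1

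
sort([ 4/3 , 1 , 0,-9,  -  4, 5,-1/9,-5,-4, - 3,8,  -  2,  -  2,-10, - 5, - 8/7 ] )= [ - 10 , - 9,-5, - 5,-4, - 4, - 3 , - 2 , - 2, - 8/7, - 1/9,0,1, 4/3, 5, 8]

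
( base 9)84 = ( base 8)114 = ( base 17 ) 48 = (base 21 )3D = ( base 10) 76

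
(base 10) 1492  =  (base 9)2037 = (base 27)217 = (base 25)29h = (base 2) 10111010100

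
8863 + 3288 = 12151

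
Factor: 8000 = 2^6*5^3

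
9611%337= 175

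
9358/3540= 2 + 1139/1770=2.64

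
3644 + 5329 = 8973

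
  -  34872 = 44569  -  79441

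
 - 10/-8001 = 10/8001=0.00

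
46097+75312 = 121409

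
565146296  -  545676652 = 19469644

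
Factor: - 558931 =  - 558931^1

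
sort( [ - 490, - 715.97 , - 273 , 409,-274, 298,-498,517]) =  [ - 715.97, - 498  , - 490, - 274, - 273,298 , 409 , 517] 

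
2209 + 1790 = 3999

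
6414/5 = 1282  +  4/5 = 1282.80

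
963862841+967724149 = 1931586990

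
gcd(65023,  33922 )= 7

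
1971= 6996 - 5025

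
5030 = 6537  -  1507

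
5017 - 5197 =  - 180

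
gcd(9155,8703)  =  1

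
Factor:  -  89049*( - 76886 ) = 6846621414 = 2^1*3^1 * 37^1*1039^1*29683^1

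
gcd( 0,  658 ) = 658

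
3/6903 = 1/2301 = 0.00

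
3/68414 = 3/68414 = 0.00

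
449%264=185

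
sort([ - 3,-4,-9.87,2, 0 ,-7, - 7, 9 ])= [  -  9.87, - 7,  -  7,-4,-3 , 0,2, 9]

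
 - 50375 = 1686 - 52061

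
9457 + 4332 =13789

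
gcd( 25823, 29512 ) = 3689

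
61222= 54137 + 7085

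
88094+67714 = 155808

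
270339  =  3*90113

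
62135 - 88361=- 26226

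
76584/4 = 19146 = 19146.00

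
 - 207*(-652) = 134964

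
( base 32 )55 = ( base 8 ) 245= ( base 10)165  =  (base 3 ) 20010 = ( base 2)10100101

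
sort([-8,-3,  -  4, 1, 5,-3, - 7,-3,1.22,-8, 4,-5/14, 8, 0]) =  [  -  8, - 8, - 7, - 4, - 3, - 3,- 3 ,-5/14, 0,1, 1.22,4, 5  ,  8]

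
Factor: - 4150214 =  - 2^1*487^1 * 4261^1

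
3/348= 1/116  =  0.01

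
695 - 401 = 294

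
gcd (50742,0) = 50742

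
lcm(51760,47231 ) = 3778480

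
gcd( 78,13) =13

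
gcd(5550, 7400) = 1850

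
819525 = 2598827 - 1779302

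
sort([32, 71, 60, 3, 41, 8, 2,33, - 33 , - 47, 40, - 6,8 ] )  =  [ - 47,-33, - 6, 2,3,8, 8, 32, 33  ,  40 , 41, 60,71 ]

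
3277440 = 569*5760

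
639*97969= 62602191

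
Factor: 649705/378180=2^( - 2)*3^( - 2 )*7^1*11^(  -  1)*19^1*191^(-1) * 977^1=129941/75636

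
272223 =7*38889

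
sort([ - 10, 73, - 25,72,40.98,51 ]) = [ - 25,  -  10,  40.98, 51,72,73 ]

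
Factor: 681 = 3^1*227^1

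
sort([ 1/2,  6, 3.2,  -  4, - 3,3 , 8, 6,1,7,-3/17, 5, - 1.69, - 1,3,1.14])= [ - 4,-3,-1.69, - 1, - 3/17,1/2,1,1.14,3,3, 3.2,5, 6,6,7,8] 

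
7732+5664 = 13396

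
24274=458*53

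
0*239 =0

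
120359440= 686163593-565804153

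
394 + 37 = 431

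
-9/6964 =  - 1 +6955/6964=- 0.00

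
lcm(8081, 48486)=48486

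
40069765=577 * 69445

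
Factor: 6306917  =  19^1 * 331943^1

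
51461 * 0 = 0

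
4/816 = 1/204  =  0.00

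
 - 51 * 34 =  - 1734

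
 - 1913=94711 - 96624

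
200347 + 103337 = 303684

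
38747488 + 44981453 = 83728941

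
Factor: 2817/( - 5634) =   -  2^( - 1) = - 1/2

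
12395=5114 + 7281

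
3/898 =3/898 = 0.00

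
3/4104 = 1/1368= 0.00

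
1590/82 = 19 + 16/41 = 19.39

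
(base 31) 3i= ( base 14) 7D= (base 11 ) a1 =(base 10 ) 111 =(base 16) 6F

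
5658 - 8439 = - 2781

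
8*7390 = 59120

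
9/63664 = 9/63664 =0.00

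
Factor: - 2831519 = -383^1*7393^1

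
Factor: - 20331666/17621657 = -2^1*3^2*23^(-1 )  *  37^(-1) * 61^1*18517^1*20707^( - 1 )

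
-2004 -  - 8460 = 6456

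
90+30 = 120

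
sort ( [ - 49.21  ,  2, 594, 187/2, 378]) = [ - 49.21, 2 , 187/2,378, 594 ] 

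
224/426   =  112/213=0.53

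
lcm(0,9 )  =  0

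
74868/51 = 1468 = 1468.00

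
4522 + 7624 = 12146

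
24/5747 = 24/5747 = 0.00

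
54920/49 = 1120  +  40/49 = 1120.82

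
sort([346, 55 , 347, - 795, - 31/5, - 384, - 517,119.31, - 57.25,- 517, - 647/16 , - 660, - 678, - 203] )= [ - 795, - 678 , - 660,-517, - 517, - 384,-203 , -57.25,-647/16,  -  31/5,  55, 119.31 , 346,  347]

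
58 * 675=39150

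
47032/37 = 1271 +5/37 = 1271.14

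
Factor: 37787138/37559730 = 3^( - 1)*5^(  -  1)*13^( - 1)*37^3* 193^(-1 )*373^1 * 499^( - 1) =18893569/18779865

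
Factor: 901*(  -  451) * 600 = - 243810600 = - 2^3*3^1*5^2*11^1*17^1*41^1*53^1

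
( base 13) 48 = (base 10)60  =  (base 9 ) 66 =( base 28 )24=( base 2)111100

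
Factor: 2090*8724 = 2^3*3^1*5^1*11^1*19^1*727^1=18233160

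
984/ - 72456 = -41/3019 = - 0.01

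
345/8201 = 345/8201 = 0.04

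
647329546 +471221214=1118550760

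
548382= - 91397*( - 6)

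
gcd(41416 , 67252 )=4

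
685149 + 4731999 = 5417148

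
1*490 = 490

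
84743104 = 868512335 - 783769231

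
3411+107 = 3518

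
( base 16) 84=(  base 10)132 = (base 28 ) 4K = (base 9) 156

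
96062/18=5336 + 7/9 =5336.78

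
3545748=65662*54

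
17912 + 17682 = 35594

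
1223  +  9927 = 11150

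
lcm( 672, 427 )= 40992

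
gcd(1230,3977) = 41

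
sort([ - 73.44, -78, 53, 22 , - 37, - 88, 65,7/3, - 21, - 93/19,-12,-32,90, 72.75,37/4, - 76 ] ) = [ - 88, - 78, - 76, - 73.44, - 37, - 32, -21 , - 12, - 93/19,7/3,  37/4,22,53 , 65, 72.75,90]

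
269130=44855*6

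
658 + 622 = 1280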